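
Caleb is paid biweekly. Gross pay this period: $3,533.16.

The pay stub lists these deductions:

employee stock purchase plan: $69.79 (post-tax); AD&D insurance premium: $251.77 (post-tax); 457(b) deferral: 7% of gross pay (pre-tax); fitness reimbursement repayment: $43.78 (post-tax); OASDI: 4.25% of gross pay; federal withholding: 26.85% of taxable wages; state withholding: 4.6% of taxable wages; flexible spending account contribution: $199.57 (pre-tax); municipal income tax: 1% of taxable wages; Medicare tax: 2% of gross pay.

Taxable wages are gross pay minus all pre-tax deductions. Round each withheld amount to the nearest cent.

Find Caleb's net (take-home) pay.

$1,498.62

457(b) deferral: $3,533.16 × 0.07 = $247.32
Flexible spending account contribution: $199.57
Pre-tax total = $247.32 + $199.57 = $446.89
Taxable wages = $3,533.16 − $446.89 = $3,086.27
Federal withholding: $3,086.27 × 0.2685 = $828.66
Municipal income tax: $3,086.27 × 0.01 = $30.86
State withholding: $3,086.27 × 0.046 = $141.97
Medicare tax: $3,533.16 × 0.02 = $70.66
OASDI: $3,533.16 × 0.0425 = $150.16
Fitness reimbursement repayment: $43.78
AD&D insurance premium: $251.77
Employee stock purchase plan: $69.79
Total deductions = $247.32 + $199.57 + $828.66 + $30.86 + $141.97 + $70.66 + $150.16 + $43.78 + $251.77 + $69.79 = $2,034.54
Net pay = $3,533.16 − $2,034.54 = $1,498.62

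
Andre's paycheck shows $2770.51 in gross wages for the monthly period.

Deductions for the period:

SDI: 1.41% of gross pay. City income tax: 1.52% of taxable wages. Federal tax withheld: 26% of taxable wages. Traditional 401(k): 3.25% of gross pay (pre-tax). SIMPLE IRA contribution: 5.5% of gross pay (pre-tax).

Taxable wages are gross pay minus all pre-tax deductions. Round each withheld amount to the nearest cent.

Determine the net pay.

$1793.30

SIMPLE IRA contribution: $2770.51 × 0.055 = $152.38
Traditional 401(k): $2770.51 × 0.0325 = $90.04
Pre-tax total = $152.38 + $90.04 = $242.42
Taxable wages = $2770.51 − $242.42 = $2528.09
Federal tax withheld: $2528.09 × 0.26 = $657.30
City income tax: $2528.09 × 0.0152 = $38.43
SDI: $2770.51 × 0.0141 = $39.06
Total deductions = $152.38 + $90.04 + $657.30 + $38.43 + $39.06 = $977.21
Net pay = $2770.51 − $977.21 = $1793.30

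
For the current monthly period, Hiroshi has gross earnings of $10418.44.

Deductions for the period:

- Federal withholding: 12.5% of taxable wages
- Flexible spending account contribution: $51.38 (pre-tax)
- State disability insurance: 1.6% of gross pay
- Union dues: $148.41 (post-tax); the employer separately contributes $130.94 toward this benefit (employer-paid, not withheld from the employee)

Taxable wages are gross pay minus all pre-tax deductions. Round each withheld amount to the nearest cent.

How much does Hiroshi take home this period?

Flexible spending account contribution: $51.38
Taxable wages = $10418.44 − $51.38 = $10367.06
Federal withholding: $10367.06 × 0.125 = $1295.88
State disability insurance: $10418.44 × 0.016 = $166.70
Union dues: $148.41
(Employer's $130.94 toward union dues is not withheld from the employee.)
Total deductions = $51.38 + $1295.88 + $166.70 + $148.41 = $1662.37
Net pay = $10418.44 − $1662.37 = $8756.07

$8756.07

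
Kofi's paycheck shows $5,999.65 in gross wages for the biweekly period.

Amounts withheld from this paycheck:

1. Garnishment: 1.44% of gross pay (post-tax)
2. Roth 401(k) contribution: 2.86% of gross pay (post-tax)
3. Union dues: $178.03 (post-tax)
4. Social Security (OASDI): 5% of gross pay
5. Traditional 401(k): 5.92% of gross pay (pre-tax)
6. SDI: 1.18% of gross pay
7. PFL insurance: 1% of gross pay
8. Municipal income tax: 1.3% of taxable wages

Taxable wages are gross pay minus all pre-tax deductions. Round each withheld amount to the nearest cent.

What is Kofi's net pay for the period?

Traditional 401(k): $5,999.65 × 0.0592 = $355.18
Taxable wages = $5,999.65 − $355.18 = $5,644.47
Municipal income tax: $5,644.47 × 0.013 = $73.38
Social Security (OASDI): $5,999.65 × 0.05 = $299.98
PFL insurance: $5,999.65 × 0.01 = $60.00
SDI: $5,999.65 × 0.0118 = $70.80
Roth 401(k) contribution: $5,999.65 × 0.0286 = $171.59
Garnishment: $5,999.65 × 0.0144 = $86.39
Union dues: $178.03
Total deductions = $355.18 + $73.38 + $299.98 + $60.00 + $70.80 + $171.59 + $86.39 + $178.03 = $1,295.35
Net pay = $5,999.65 − $1,295.35 = $4,704.30

$4,704.30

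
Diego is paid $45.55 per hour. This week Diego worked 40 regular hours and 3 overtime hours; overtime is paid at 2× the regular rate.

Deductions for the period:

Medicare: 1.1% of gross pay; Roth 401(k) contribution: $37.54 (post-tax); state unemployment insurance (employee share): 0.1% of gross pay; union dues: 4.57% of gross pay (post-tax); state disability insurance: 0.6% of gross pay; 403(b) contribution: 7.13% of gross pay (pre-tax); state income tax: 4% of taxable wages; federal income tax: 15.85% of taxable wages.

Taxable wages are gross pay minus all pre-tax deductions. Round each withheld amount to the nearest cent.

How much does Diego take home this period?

$1388.62

Regular pay: 40 × $45.55 = $1822.00
Overtime pay: 3 × $45.55 × 2 = $273.30
Gross pay = $1822.00 + $273.30 = $2095.30
403(b) contribution: $2095.30 × 0.0713 = $149.39
Taxable wages = $2095.30 − $149.39 = $1945.91
Federal income tax: $1945.91 × 0.1585 = $308.43
State income tax: $1945.91 × 0.04 = $77.84
Medicare: $2095.30 × 0.011 = $23.05
State disability insurance: $2095.30 × 0.006 = $12.57
State unemployment insurance (employee share): $2095.30 × 0.001 = $2.10
Union dues: $2095.30 × 0.0457 = $95.76
Roth 401(k) contribution: $37.54
Total deductions = $149.39 + $308.43 + $77.84 + $23.05 + $12.57 + $2.10 + $95.76 + $37.54 = $706.68
Net pay = $2095.30 − $706.68 = $1388.62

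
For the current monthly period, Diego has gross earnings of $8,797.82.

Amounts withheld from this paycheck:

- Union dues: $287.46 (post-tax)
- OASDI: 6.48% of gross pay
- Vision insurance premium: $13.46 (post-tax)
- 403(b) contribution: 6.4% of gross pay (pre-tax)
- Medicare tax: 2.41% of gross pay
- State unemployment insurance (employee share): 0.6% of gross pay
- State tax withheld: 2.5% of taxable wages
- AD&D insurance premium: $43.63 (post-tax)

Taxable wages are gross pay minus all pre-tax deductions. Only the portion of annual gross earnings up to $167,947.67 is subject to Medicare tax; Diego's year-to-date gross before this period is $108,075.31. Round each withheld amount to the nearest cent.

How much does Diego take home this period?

403(b) contribution: $8,797.82 × 0.064 = $563.06
Taxable wages = $8,797.82 − $563.06 = $8,234.76
State tax withheld: $8,234.76 × 0.025 = $205.87
OASDI: $8,797.82 × 0.0648 = $570.10
State unemployment insurance (employee share): $8,797.82 × 0.006 = $52.79
Medicare tax: cap not yet reached, full $8,797.82 is subject → $8,797.82 × 0.0241 = $212.03
Union dues: $287.46
AD&D insurance premium: $43.63
Vision insurance premium: $13.46
Total deductions = $563.06 + $205.87 + $570.10 + $52.79 + $212.03 + $287.46 + $43.63 + $13.46 = $1,948.40
Net pay = $8,797.82 − $1,948.40 = $6,849.42

$6,849.42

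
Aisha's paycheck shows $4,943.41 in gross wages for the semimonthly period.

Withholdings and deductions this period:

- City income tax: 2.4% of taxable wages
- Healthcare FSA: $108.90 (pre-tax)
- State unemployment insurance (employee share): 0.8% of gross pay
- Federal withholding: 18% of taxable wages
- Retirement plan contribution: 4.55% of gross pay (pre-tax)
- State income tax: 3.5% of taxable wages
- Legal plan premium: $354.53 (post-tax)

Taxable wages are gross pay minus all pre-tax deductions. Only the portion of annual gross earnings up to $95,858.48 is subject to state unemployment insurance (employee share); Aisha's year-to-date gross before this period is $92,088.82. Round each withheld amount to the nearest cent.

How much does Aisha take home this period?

$3,123.20

Retirement plan contribution: $4,943.41 × 0.0455 = $224.93
Healthcare FSA: $108.90
Pre-tax total = $224.93 + $108.90 = $333.83
Taxable wages = $4,943.41 − $333.83 = $4,609.58
Federal withholding: $4,609.58 × 0.18 = $829.72
City income tax: $4,609.58 × 0.024 = $110.63
State income tax: $4,609.58 × 0.035 = $161.34
State unemployment insurance (employee share): only $95,858.48 − $92,088.82 = $3,769.66 of this check is subject → $3,769.66 × 0.008 = $30.16
Legal plan premium: $354.53
Total deductions = $224.93 + $108.90 + $829.72 + $110.63 + $161.34 + $30.16 + $354.53 = $1,820.21
Net pay = $4,943.41 − $1,820.21 = $3,123.20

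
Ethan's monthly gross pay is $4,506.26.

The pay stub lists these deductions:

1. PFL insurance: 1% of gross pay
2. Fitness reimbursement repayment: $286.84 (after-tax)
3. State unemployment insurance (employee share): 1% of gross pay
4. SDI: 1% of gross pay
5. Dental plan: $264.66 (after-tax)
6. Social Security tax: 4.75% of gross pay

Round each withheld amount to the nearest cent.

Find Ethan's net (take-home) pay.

SDI: $4,506.26 × 0.01 = $45.06
Social Security tax: $4,506.26 × 0.0475 = $214.05
State unemployment insurance (employee share): $4,506.26 × 0.01 = $45.06
PFL insurance: $4,506.26 × 0.01 = $45.06
Dental plan: $264.66
Fitness reimbursement repayment: $286.84
Total deductions = $45.06 + $214.05 + $45.06 + $45.06 + $264.66 + $286.84 = $900.73
Net pay = $4,506.26 − $900.73 = $3,605.53

$3,605.53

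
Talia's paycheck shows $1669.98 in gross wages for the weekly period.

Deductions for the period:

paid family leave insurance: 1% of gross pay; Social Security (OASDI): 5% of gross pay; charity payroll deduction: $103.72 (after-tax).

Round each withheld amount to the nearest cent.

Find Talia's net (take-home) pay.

$1466.06

Social Security (OASDI): $1669.98 × 0.05 = $83.50
Paid family leave insurance: $1669.98 × 0.01 = $16.70
Charity payroll deduction: $103.72
Total deductions = $83.50 + $16.70 + $103.72 = $203.92
Net pay = $1669.98 − $203.92 = $1466.06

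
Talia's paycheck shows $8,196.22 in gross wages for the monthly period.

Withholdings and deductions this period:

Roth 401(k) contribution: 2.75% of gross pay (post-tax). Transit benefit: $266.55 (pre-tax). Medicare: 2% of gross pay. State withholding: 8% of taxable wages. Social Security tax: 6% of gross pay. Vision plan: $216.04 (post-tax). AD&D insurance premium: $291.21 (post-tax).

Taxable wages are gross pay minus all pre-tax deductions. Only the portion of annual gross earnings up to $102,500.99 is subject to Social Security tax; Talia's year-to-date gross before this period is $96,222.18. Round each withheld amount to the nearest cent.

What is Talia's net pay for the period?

Transit benefit: $266.55
Taxable wages = $8,196.22 − $266.55 = $7,929.67
State withholding: $7,929.67 × 0.08 = $634.37
Medicare: $8,196.22 × 0.02 = $163.92
Social Security tax: only $102,500.99 − $96,222.18 = $6,278.81 of this check is subject → $6,278.81 × 0.06 = $376.73
AD&D insurance premium: $291.21
Roth 401(k) contribution: $8,196.22 × 0.0275 = $225.40
Vision plan: $216.04
Total deductions = $266.55 + $634.37 + $163.92 + $376.73 + $291.21 + $225.40 + $216.04 = $2,174.22
Net pay = $8,196.22 − $2,174.22 = $6,022.00

$6,022.00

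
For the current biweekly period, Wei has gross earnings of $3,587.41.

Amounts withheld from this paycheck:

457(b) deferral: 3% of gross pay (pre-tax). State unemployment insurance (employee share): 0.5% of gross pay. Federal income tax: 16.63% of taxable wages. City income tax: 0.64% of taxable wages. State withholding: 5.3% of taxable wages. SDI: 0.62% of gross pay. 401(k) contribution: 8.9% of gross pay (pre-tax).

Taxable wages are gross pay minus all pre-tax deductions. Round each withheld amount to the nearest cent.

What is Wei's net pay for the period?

457(b) deferral: $3,587.41 × 0.03 = $107.62
401(k) contribution: $3,587.41 × 0.089 = $319.28
Pre-tax total = $107.62 + $319.28 = $426.90
Taxable wages = $3,587.41 − $426.90 = $3,160.51
State withholding: $3,160.51 × 0.053 = $167.51
Federal income tax: $3,160.51 × 0.1663 = $525.59
City income tax: $3,160.51 × 0.0064 = $20.23
SDI: $3,587.41 × 0.0062 = $22.24
State unemployment insurance (employee share): $3,587.41 × 0.005 = $17.94
Total deductions = $107.62 + $319.28 + $167.51 + $525.59 + $20.23 + $22.24 + $17.94 = $1,180.41
Net pay = $3,587.41 − $1,180.41 = $2,407.00

$2,407.00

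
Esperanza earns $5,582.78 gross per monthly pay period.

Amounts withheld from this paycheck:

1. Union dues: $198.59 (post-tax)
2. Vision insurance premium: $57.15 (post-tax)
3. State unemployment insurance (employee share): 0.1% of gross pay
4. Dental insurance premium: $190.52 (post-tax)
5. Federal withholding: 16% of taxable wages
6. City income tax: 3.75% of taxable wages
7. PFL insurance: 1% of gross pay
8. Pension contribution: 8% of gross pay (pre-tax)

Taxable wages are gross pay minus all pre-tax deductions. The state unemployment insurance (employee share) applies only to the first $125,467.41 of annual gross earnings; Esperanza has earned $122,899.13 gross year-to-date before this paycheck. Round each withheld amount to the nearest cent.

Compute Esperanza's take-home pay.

$3,617.10

Pension contribution: $5,582.78 × 0.08 = $446.62
Taxable wages = $5,582.78 − $446.62 = $5,136.16
Federal withholding: $5,136.16 × 0.16 = $821.79
City income tax: $5,136.16 × 0.0375 = $192.61
State unemployment insurance (employee share): only $125,467.41 − $122,899.13 = $2,568.28 of this check is subject → $2,568.28 × 0.001 = $2.57
PFL insurance: $5,582.78 × 0.01 = $55.83
Vision insurance premium: $57.15
Dental insurance premium: $190.52
Union dues: $198.59
Total deductions = $446.62 + $821.79 + $192.61 + $2.57 + $55.83 + $57.15 + $190.52 + $198.59 = $1,965.68
Net pay = $5,582.78 − $1,965.68 = $3,617.10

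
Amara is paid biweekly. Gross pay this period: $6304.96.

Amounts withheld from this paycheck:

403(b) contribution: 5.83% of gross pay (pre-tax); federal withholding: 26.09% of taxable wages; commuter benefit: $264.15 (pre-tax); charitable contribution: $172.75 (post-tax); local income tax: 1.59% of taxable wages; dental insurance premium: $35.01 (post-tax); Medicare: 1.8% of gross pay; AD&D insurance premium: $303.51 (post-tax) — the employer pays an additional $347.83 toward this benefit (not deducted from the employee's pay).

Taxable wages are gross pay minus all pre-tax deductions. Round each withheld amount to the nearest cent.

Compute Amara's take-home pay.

$3478.12

Commuter benefit: $264.15
403(b) contribution: $6304.96 × 0.0583 = $367.58
Pre-tax total = $264.15 + $367.58 = $631.73
Taxable wages = $6304.96 − $631.73 = $5673.23
Local income tax: $5673.23 × 0.0159 = $90.20
Federal withholding: $5673.23 × 0.2609 = $1480.15
Medicare: $6304.96 × 0.018 = $113.49
Dental insurance premium: $35.01
Charitable contribution: $172.75
AD&D insurance premium: $303.51
(Employer's $347.83 toward AD&D insurance premium is not withheld from the employee.)
Total deductions = $264.15 + $367.58 + $90.20 + $1480.15 + $113.49 + $35.01 + $172.75 + $303.51 = $2826.84
Net pay = $6304.96 − $2826.84 = $3478.12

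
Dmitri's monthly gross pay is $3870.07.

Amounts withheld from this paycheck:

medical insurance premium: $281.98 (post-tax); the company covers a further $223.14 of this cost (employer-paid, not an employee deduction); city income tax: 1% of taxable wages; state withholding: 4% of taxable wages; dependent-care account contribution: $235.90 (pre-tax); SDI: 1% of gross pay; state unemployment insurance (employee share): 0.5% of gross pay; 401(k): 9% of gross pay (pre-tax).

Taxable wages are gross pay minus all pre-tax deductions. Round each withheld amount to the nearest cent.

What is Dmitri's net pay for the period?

$2781.54

Dependent-care account contribution: $235.90
401(k): $3870.07 × 0.09 = $348.31
Pre-tax total = $235.90 + $348.31 = $584.21
Taxable wages = $3870.07 − $584.21 = $3285.86
State withholding: $3285.86 × 0.04 = $131.43
City income tax: $3285.86 × 0.01 = $32.86
State unemployment insurance (employee share): $3870.07 × 0.005 = $19.35
SDI: $3870.07 × 0.01 = $38.70
Medical insurance premium: $281.98
(Employer's $223.14 toward medical insurance premium is not withheld from the employee.)
Total deductions = $235.90 + $348.31 + $131.43 + $32.86 + $19.35 + $38.70 + $281.98 = $1088.53
Net pay = $3870.07 − $1088.53 = $2781.54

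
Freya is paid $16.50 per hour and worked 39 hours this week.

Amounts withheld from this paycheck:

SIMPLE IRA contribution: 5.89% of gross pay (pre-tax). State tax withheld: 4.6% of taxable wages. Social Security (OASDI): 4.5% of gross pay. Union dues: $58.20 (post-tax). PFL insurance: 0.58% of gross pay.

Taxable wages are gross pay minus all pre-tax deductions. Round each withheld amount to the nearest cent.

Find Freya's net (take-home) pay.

$486.85

Gross pay: 39 × $16.50 = $643.50
SIMPLE IRA contribution: $643.50 × 0.0589 = $37.90
Taxable wages = $643.50 − $37.90 = $605.60
State tax withheld: $605.60 × 0.046 = $27.86
Social Security (OASDI): $643.50 × 0.045 = $28.96
PFL insurance: $643.50 × 0.0058 = $3.73
Union dues: $58.20
Total deductions = $37.90 + $27.86 + $28.96 + $3.73 + $58.20 = $156.65
Net pay = $643.50 − $156.65 = $486.85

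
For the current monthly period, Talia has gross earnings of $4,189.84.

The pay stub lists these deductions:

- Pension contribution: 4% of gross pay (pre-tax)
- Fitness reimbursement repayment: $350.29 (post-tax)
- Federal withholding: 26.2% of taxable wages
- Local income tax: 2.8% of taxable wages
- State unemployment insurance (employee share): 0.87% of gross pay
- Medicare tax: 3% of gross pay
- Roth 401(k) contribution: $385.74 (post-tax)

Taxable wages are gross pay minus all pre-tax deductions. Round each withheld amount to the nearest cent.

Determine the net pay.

$1,957.62

Pension contribution: $4,189.84 × 0.04 = $167.59
Taxable wages = $4,189.84 − $167.59 = $4,022.25
Local income tax: $4,022.25 × 0.028 = $112.62
Federal withholding: $4,022.25 × 0.262 = $1,053.83
Medicare tax: $4,189.84 × 0.03 = $125.70
State unemployment insurance (employee share): $4,189.84 × 0.0087 = $36.45
Roth 401(k) contribution: $385.74
Fitness reimbursement repayment: $350.29
Total deductions = $167.59 + $112.62 + $1,053.83 + $125.70 + $36.45 + $385.74 + $350.29 = $2,232.22
Net pay = $4,189.84 − $2,232.22 = $1,957.62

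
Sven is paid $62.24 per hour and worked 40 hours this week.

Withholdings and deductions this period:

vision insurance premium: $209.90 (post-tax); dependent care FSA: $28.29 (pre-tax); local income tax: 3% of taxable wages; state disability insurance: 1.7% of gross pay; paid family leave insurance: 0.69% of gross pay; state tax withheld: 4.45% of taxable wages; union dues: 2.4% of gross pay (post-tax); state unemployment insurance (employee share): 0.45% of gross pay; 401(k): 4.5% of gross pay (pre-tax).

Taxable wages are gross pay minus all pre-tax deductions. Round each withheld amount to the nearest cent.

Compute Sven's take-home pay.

$1833.91

Gross pay: 40 × $62.24 = $2489.60
401(k): $2489.60 × 0.045 = $112.03
Dependent care FSA: $28.29
Pre-tax total = $112.03 + $28.29 = $140.32
Taxable wages = $2489.60 − $140.32 = $2349.28
State tax withheld: $2349.28 × 0.0445 = $104.54
Local income tax: $2349.28 × 0.03 = $70.48
State unemployment insurance (employee share): $2489.60 × 0.0045 = $11.20
State disability insurance: $2489.60 × 0.017 = $42.32
Paid family leave insurance: $2489.60 × 0.0069 = $17.18
Union dues: $2489.60 × 0.024 = $59.75
Vision insurance premium: $209.90
Total deductions = $112.03 + $28.29 + $104.54 + $70.48 + $11.20 + $42.32 + $17.18 + $59.75 + $209.90 = $655.69
Net pay = $2489.60 − $655.69 = $1833.91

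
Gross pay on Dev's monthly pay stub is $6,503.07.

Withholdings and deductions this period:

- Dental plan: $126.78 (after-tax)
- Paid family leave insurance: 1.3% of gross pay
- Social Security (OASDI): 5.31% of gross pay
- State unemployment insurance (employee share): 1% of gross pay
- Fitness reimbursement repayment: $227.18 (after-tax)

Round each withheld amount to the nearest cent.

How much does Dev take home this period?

Paid family leave insurance: $6,503.07 × 0.013 = $84.54
State unemployment insurance (employee share): $6,503.07 × 0.01 = $65.03
Social Security (OASDI): $6,503.07 × 0.0531 = $345.31
Dental plan: $126.78
Fitness reimbursement repayment: $227.18
Total deductions = $84.54 + $65.03 + $345.31 + $126.78 + $227.18 = $848.84
Net pay = $6,503.07 − $848.84 = $5,654.23

$5,654.23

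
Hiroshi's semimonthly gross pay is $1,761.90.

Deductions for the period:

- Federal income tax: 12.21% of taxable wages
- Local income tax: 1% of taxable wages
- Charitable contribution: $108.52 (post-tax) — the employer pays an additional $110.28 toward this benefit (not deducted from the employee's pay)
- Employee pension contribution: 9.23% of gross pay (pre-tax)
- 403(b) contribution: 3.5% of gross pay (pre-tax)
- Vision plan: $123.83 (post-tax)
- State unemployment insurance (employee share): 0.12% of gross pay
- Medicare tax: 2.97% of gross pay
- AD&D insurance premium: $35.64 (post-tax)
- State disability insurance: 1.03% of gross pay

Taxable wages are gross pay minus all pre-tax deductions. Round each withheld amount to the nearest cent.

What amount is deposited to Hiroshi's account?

Employee pension contribution: $1,761.90 × 0.0923 = $162.62
403(b) contribution: $1,761.90 × 0.035 = $61.67
Pre-tax total = $162.62 + $61.67 = $224.29
Taxable wages = $1,761.90 − $224.29 = $1,537.61
Federal income tax: $1,537.61 × 0.1221 = $187.74
Local income tax: $1,537.61 × 0.01 = $15.38
State unemployment insurance (employee share): $1,761.90 × 0.0012 = $2.11
State disability insurance: $1,761.90 × 0.0103 = $18.15
Medicare tax: $1,761.90 × 0.0297 = $52.33
Vision plan: $123.83
Charitable contribution: $108.52
AD&D insurance premium: $35.64
(Employer's $110.28 toward charitable contribution is not withheld from the employee.)
Total deductions = $162.62 + $61.67 + $187.74 + $15.38 + $2.11 + $18.15 + $52.33 + $123.83 + $108.52 + $35.64 = $767.99
Net pay = $1,761.90 − $767.99 = $993.91

$993.91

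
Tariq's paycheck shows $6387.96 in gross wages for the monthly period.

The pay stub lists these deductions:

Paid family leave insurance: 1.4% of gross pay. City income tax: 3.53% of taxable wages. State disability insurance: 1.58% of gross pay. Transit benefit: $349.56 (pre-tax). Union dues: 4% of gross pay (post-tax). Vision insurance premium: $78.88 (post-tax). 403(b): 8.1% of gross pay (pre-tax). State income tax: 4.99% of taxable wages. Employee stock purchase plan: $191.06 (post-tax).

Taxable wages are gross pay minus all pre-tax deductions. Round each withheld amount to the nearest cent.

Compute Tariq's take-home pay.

$4334.77

Transit benefit: $349.56
403(b): $6387.96 × 0.081 = $517.42
Pre-tax total = $349.56 + $517.42 = $866.98
Taxable wages = $6387.96 − $866.98 = $5520.98
State income tax: $5520.98 × 0.0499 = $275.50
City income tax: $5520.98 × 0.0353 = $194.89
Paid family leave insurance: $6387.96 × 0.014 = $89.43
State disability insurance: $6387.96 × 0.0158 = $100.93
Employee stock purchase plan: $191.06
Union dues: $6387.96 × 0.04 = $255.52
Vision insurance premium: $78.88
Total deductions = $349.56 + $517.42 + $275.50 + $194.89 + $89.43 + $100.93 + $191.06 + $255.52 + $78.88 = $2053.19
Net pay = $6387.96 − $2053.19 = $4334.77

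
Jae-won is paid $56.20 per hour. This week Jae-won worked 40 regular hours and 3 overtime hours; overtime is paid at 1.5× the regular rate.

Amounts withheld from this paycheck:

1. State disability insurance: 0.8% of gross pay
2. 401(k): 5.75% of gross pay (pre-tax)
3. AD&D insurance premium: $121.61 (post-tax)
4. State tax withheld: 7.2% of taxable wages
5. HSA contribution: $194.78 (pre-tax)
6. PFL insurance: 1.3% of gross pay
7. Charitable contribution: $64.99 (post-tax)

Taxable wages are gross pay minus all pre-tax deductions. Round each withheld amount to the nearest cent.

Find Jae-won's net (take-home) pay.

$1767.51

Regular pay: 40 × $56.20 = $2248.00
Overtime pay: 3 × $56.20 × 1.5 = $252.90
Gross pay = $2248.00 + $252.90 = $2500.90
HSA contribution: $194.78
401(k): $2500.90 × 0.0575 = $143.80
Pre-tax total = $194.78 + $143.80 = $338.58
Taxable wages = $2500.90 − $338.58 = $2162.32
State tax withheld: $2162.32 × 0.072 = $155.69
PFL insurance: $2500.90 × 0.013 = $32.51
State disability insurance: $2500.90 × 0.008 = $20.01
AD&D insurance premium: $121.61
Charitable contribution: $64.99
Total deductions = $194.78 + $143.80 + $155.69 + $32.51 + $20.01 + $121.61 + $64.99 = $733.39
Net pay = $2500.90 − $733.39 = $1767.51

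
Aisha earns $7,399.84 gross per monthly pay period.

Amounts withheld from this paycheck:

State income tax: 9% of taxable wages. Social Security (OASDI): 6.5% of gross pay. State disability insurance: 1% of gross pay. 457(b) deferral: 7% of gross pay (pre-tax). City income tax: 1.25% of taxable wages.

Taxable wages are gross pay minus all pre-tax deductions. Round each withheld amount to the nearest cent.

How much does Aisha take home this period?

$5,621.47

457(b) deferral: $7,399.84 × 0.07 = $517.99
Taxable wages = $7,399.84 − $517.99 = $6,881.85
City income tax: $6,881.85 × 0.0125 = $86.02
State income tax: $6,881.85 × 0.09 = $619.37
Social Security (OASDI): $7,399.84 × 0.065 = $480.99
State disability insurance: $7,399.84 × 0.01 = $74.00
Total deductions = $517.99 + $86.02 + $619.37 + $480.99 + $74.00 = $1,778.37
Net pay = $7,399.84 − $1,778.37 = $5,621.47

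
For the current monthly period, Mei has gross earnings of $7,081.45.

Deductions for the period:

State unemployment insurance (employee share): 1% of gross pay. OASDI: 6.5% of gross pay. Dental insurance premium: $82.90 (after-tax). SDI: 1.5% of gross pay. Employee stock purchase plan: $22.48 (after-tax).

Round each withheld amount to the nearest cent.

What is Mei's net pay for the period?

$6,338.75

SDI: $7,081.45 × 0.015 = $106.22
State unemployment insurance (employee share): $7,081.45 × 0.01 = $70.81
OASDI: $7,081.45 × 0.065 = $460.29
Dental insurance premium: $82.90
Employee stock purchase plan: $22.48
Total deductions = $106.22 + $70.81 + $460.29 + $82.90 + $22.48 = $742.70
Net pay = $7,081.45 − $742.70 = $6,338.75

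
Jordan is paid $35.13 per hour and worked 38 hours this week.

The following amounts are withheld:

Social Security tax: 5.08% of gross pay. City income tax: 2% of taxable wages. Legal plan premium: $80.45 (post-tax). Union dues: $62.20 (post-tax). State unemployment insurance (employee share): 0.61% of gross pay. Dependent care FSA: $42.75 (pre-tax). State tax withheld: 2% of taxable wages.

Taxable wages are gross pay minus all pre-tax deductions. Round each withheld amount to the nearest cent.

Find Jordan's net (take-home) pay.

$1,021.91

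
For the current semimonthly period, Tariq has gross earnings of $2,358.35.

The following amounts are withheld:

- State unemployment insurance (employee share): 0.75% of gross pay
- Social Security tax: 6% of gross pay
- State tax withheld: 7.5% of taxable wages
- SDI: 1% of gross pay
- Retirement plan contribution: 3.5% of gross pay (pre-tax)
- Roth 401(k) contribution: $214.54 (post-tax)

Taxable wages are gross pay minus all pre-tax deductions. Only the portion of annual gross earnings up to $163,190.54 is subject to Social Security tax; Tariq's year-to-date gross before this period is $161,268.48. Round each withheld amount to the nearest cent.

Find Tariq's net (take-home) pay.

Retirement plan contribution: $2,358.35 × 0.035 = $82.54
Taxable wages = $2,358.35 − $82.54 = $2,275.81
State tax withheld: $2,275.81 × 0.075 = $170.69
SDI: $2,358.35 × 0.01 = $23.58
Social Security tax: only $163,190.54 − $161,268.48 = $1,922.06 of this check is subject → $1,922.06 × 0.06 = $115.32
State unemployment insurance (employee share): $2,358.35 × 0.0075 = $17.69
Roth 401(k) contribution: $214.54
Total deductions = $82.54 + $170.69 + $23.58 + $115.32 + $17.69 + $214.54 = $624.36
Net pay = $2,358.35 − $624.36 = $1,733.99

$1,733.99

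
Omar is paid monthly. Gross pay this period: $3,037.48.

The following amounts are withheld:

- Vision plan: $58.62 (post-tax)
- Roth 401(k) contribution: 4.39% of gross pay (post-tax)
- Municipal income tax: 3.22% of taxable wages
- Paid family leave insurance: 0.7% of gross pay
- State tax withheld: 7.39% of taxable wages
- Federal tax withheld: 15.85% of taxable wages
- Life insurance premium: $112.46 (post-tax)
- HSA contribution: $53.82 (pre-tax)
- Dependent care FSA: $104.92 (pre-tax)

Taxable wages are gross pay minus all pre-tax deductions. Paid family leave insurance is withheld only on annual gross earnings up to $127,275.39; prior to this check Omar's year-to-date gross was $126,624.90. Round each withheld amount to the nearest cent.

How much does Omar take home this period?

$1,808.04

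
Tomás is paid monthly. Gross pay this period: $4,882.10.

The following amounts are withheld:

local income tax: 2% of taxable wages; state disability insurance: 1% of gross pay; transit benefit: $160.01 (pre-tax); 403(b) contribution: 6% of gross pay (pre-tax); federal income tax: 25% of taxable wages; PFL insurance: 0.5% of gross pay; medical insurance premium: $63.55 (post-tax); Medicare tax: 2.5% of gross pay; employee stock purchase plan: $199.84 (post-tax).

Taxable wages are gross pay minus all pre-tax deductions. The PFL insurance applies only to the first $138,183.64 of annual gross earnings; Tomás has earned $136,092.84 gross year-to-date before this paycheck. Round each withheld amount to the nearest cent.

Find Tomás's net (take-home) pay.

$2,788.58

403(b) contribution: $4,882.10 × 0.06 = $292.93
Transit benefit: $160.01
Pre-tax total = $292.93 + $160.01 = $452.94
Taxable wages = $4,882.10 − $452.94 = $4,429.16
Local income tax: $4,429.16 × 0.02 = $88.58
Federal income tax: $4,429.16 × 0.25 = $1,107.29
PFL insurance: only $138,183.64 − $136,092.84 = $2,090.80 of this check is subject → $2,090.80 × 0.005 = $10.45
State disability insurance: $4,882.10 × 0.01 = $48.82
Medicare tax: $4,882.10 × 0.025 = $122.05
Employee stock purchase plan: $199.84
Medical insurance premium: $63.55
Total deductions = $292.93 + $160.01 + $88.58 + $1,107.29 + $10.45 + $48.82 + $122.05 + $199.84 + $63.55 = $2,093.52
Net pay = $4,882.10 − $2,093.52 = $2,788.58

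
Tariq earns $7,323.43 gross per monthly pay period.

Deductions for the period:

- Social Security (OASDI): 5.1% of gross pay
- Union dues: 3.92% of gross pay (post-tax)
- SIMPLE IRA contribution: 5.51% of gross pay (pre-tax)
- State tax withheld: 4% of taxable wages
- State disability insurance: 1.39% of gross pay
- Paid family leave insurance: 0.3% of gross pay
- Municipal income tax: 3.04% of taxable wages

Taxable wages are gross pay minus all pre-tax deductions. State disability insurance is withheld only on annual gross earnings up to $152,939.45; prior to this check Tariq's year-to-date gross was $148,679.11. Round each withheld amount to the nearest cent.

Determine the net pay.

$5,690.98

SIMPLE IRA contribution: $7,323.43 × 0.0551 = $403.52
Taxable wages = $7,323.43 − $403.52 = $6,919.91
State tax withheld: $6,919.91 × 0.04 = $276.80
Municipal income tax: $6,919.91 × 0.0304 = $210.37
State disability insurance: only $152,939.45 − $148,679.11 = $4,260.34 of this check is subject → $4,260.34 × 0.0139 = $59.22
Social Security (OASDI): $7,323.43 × 0.051 = $373.49
Paid family leave insurance: $7,323.43 × 0.003 = $21.97
Union dues: $7,323.43 × 0.0392 = $287.08
Total deductions = $403.52 + $276.80 + $210.37 + $59.22 + $373.49 + $21.97 + $287.08 = $1,632.45
Net pay = $7,323.43 − $1,632.45 = $5,690.98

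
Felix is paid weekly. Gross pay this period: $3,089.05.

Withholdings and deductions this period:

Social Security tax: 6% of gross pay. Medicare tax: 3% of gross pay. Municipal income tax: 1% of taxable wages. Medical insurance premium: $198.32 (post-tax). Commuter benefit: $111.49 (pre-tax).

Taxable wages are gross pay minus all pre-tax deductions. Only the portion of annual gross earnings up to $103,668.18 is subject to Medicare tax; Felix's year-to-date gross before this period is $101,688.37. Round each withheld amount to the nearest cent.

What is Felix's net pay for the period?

$2,504.73

Commuter benefit: $111.49
Taxable wages = $3,089.05 − $111.49 = $2,977.56
Municipal income tax: $2,977.56 × 0.01 = $29.78
Social Security tax: $3,089.05 × 0.06 = $185.34
Medicare tax: only $103,668.18 − $101,688.37 = $1,979.81 of this check is subject → $1,979.81 × 0.03 = $59.39
Medical insurance premium: $198.32
Total deductions = $111.49 + $29.78 + $185.34 + $59.39 + $198.32 = $584.32
Net pay = $3,089.05 − $584.32 = $2,504.73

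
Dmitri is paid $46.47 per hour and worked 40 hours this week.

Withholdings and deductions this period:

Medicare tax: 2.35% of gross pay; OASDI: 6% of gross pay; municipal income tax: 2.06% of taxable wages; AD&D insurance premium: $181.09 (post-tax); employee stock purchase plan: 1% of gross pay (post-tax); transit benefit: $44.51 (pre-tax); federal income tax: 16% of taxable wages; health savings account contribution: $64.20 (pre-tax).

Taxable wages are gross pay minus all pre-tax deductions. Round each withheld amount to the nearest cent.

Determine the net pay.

Gross pay: 40 × $46.47 = $1,858.80
Health savings account contribution: $64.20
Transit benefit: $44.51
Pre-tax total = $64.20 + $44.51 = $108.71
Taxable wages = $1,858.80 − $108.71 = $1,750.09
Federal income tax: $1,750.09 × 0.16 = $280.01
Municipal income tax: $1,750.09 × 0.0206 = $36.05
Medicare tax: $1,858.80 × 0.0235 = $43.68
OASDI: $1,858.80 × 0.06 = $111.53
Employee stock purchase plan: $1,858.80 × 0.01 = $18.59
AD&D insurance premium: $181.09
Total deductions = $64.20 + $44.51 + $280.01 + $36.05 + $43.68 + $111.53 + $18.59 + $181.09 = $779.66
Net pay = $1,858.80 − $779.66 = $1,079.14

$1,079.14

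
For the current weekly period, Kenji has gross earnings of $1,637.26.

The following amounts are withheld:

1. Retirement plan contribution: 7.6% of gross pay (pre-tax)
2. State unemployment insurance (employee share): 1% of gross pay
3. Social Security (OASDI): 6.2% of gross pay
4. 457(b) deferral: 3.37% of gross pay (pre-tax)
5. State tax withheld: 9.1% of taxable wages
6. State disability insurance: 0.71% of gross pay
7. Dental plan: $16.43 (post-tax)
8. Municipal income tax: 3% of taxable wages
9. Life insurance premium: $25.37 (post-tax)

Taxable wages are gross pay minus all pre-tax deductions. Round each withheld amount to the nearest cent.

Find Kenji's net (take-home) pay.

Retirement plan contribution: $1,637.26 × 0.076 = $124.43
457(b) deferral: $1,637.26 × 0.0337 = $55.18
Pre-tax total = $124.43 + $55.18 = $179.61
Taxable wages = $1,637.26 − $179.61 = $1,457.65
Municipal income tax: $1,457.65 × 0.03 = $43.73
State tax withheld: $1,457.65 × 0.091 = $132.65
State unemployment insurance (employee share): $1,637.26 × 0.01 = $16.37
State disability insurance: $1,637.26 × 0.0071 = $11.62
Social Security (OASDI): $1,637.26 × 0.062 = $101.51
Life insurance premium: $25.37
Dental plan: $16.43
Total deductions = $124.43 + $55.18 + $43.73 + $132.65 + $16.37 + $11.62 + $101.51 + $25.37 + $16.43 = $527.29
Net pay = $1,637.26 − $527.29 = $1,109.97

$1,109.97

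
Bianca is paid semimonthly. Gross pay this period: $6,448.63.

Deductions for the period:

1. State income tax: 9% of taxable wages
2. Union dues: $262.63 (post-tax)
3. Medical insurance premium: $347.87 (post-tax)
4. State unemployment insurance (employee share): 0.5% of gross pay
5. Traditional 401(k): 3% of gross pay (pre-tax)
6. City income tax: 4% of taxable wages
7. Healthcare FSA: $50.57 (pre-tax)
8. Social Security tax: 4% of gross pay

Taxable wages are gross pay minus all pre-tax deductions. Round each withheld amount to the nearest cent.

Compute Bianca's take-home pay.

Traditional 401(k): $6,448.63 × 0.03 = $193.46
Healthcare FSA: $50.57
Pre-tax total = $193.46 + $50.57 = $244.03
Taxable wages = $6,448.63 − $244.03 = $6,204.60
City income tax: $6,204.60 × 0.04 = $248.18
State income tax: $6,204.60 × 0.09 = $558.41
State unemployment insurance (employee share): $6,448.63 × 0.005 = $32.24
Social Security tax: $6,448.63 × 0.04 = $257.95
Union dues: $262.63
Medical insurance premium: $347.87
Total deductions = $193.46 + $50.57 + $248.18 + $558.41 + $32.24 + $257.95 + $262.63 + $347.87 = $1,951.31
Net pay = $6,448.63 − $1,951.31 = $4,497.32

$4,497.32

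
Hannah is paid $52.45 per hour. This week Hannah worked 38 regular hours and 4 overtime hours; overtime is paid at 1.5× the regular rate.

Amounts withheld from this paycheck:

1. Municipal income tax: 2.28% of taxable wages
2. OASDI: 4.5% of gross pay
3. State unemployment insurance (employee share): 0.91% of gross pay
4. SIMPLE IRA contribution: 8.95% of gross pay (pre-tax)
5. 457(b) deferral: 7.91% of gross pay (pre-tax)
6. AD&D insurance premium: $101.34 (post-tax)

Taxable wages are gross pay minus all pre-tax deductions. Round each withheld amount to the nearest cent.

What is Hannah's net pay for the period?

Regular pay: 38 × $52.45 = $1,993.10
Overtime pay: 4 × $52.45 × 1.5 = $314.70
Gross pay = $1,993.10 + $314.70 = $2,307.80
SIMPLE IRA contribution: $2,307.80 × 0.0895 = $206.55
457(b) deferral: $2,307.80 × 0.0791 = $182.55
Pre-tax total = $206.55 + $182.55 = $389.10
Taxable wages = $2,307.80 − $389.10 = $1,918.70
Municipal income tax: $1,918.70 × 0.0228 = $43.75
State unemployment insurance (employee share): $2,307.80 × 0.0091 = $21.00
OASDI: $2,307.80 × 0.045 = $103.85
AD&D insurance premium: $101.34
Total deductions = $206.55 + $182.55 + $43.75 + $21.00 + $103.85 + $101.34 = $659.04
Net pay = $2,307.80 − $659.04 = $1,648.76

$1,648.76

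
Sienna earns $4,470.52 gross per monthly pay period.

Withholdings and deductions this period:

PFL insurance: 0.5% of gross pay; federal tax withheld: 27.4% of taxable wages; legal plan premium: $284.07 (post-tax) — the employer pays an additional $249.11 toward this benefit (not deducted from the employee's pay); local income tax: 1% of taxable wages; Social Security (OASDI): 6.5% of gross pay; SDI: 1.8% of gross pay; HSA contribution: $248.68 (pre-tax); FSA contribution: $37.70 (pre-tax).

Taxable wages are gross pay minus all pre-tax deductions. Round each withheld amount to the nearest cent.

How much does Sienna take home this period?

$2,318.38

FSA contribution: $37.70
HSA contribution: $248.68
Pre-tax total = $37.70 + $248.68 = $286.38
Taxable wages = $4,470.52 − $286.38 = $4,184.14
Federal tax withheld: $4,184.14 × 0.274 = $1,146.45
Local income tax: $4,184.14 × 0.01 = $41.84
PFL insurance: $4,470.52 × 0.005 = $22.35
SDI: $4,470.52 × 0.018 = $80.47
Social Security (OASDI): $4,470.52 × 0.065 = $290.58
Legal plan premium: $284.07
(Employer's $249.11 toward legal plan premium is not withheld from the employee.)
Total deductions = $37.70 + $248.68 + $1,146.45 + $41.84 + $22.35 + $80.47 + $290.58 + $284.07 = $2,152.14
Net pay = $4,470.52 − $2,152.14 = $2,318.38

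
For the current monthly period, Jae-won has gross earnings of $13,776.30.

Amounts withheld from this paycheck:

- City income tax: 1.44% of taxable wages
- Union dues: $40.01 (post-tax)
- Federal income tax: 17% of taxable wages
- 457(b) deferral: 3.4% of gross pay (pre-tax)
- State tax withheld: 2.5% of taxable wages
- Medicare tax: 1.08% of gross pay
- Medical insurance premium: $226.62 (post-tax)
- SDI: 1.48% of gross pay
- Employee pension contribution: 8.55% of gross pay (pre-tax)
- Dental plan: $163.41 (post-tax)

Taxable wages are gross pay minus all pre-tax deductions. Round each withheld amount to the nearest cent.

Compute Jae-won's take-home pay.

457(b) deferral: $13,776.30 × 0.034 = $468.39
Employee pension contribution: $13,776.30 × 0.0855 = $1,177.87
Pre-tax total = $468.39 + $1,177.87 = $1,646.26
Taxable wages = $13,776.30 − $1,646.26 = $12,130.04
City income tax: $12,130.04 × 0.0144 = $174.67
State tax withheld: $12,130.04 × 0.025 = $303.25
Federal income tax: $12,130.04 × 0.17 = $2,062.11
Medicare tax: $13,776.30 × 0.0108 = $148.78
SDI: $13,776.30 × 0.0148 = $203.89
Dental plan: $163.41
Medical insurance premium: $226.62
Union dues: $40.01
Total deductions = $468.39 + $1,177.87 + $174.67 + $303.25 + $2,062.11 + $148.78 + $203.89 + $163.41 + $226.62 + $40.01 = $4,969.00
Net pay = $13,776.30 − $4,969.00 = $8,807.30

$8,807.30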